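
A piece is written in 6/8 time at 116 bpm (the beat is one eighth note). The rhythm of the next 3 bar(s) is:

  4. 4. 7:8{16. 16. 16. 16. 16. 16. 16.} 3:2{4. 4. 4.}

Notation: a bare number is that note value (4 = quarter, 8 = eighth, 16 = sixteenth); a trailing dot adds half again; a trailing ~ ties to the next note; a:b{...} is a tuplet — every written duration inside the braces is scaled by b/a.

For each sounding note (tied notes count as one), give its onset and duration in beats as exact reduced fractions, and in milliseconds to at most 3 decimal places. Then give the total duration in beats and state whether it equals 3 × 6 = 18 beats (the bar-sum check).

1) 0.0ms=0b +1551.724ms=3b
2) 1551.724ms=3b +1551.724ms=3b
3) 3103.448ms=6b +443.35ms=6/7b
4) 3546.798ms=48/7b +443.35ms=6/7b
5) 3990.148ms=54/7b +443.35ms=6/7b
6) 4433.498ms=60/7b +443.35ms=6/7b
7) 4876.847ms=66/7b +443.35ms=6/7b
8) 5320.197ms=72/7b +443.35ms=6/7b
9) 5763.547ms=78/7b +443.35ms=6/7b
10) 6206.897ms=12b +1034.483ms=2b
11) 7241.379ms=14b +1034.483ms=2b
12) 8275.862ms=16b +1034.483ms=2b
Σ=18b of 18 (116bpm 6/8) — PASS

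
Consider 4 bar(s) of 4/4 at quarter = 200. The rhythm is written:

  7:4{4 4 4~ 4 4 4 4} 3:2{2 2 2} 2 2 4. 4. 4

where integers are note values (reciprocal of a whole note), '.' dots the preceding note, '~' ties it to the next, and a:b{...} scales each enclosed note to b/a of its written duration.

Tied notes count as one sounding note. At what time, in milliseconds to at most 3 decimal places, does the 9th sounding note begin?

note 9 onset = 20/3b = 2000.0ms

1. 0.0ms @ 0 + 171.429ms (4/7)
2. 171.429ms @ 4/7 + 171.429ms (4/7)
3. 342.857ms @ 8/7 + 342.857ms (8/7)
4. 685.714ms @ 16/7 + 171.429ms (4/7)
5. 857.143ms @ 20/7 + 171.429ms (4/7)
6. 1028.571ms @ 24/7 + 171.429ms (4/7)
7. 1200.0ms @ 4 + 400.0ms (4/3)
8. 1600.0ms @ 16/3 + 400.0ms (4/3)
9. 2000.0ms @ 20/3 + 400.0ms (4/3)
10. 2400.0ms @ 8 + 600.0ms (2)
11. 3000.0ms @ 10 + 600.0ms (2)
12. 3600.0ms @ 12 + 450.0ms (3/2)
13. 4050.0ms @ 27/2 + 450.0ms (3/2)
14. 4500.0ms @ 15 + 300.0ms (1)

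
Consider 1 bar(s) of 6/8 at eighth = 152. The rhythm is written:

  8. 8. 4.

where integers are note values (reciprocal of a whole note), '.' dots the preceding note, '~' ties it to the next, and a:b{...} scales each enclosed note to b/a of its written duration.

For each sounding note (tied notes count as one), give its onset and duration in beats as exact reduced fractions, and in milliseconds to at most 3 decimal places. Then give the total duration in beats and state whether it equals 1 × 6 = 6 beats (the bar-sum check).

1) 0.0ms=0b +592.105ms=3/2b
2) 592.105ms=3/2b +592.105ms=3/2b
3) 1184.211ms=3b +1184.211ms=3b
Σ=6b of 6 (152bpm 6/8) — PASS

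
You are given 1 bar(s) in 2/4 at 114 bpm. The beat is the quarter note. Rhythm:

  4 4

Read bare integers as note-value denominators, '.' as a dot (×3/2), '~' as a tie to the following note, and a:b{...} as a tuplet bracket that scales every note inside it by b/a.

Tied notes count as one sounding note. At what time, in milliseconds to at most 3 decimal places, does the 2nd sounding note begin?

note 2 onset = 1b = 526.316ms

1. 0.0ms @ 0 + 526.316ms (1)
2. 526.316ms @ 1 + 526.316ms (1)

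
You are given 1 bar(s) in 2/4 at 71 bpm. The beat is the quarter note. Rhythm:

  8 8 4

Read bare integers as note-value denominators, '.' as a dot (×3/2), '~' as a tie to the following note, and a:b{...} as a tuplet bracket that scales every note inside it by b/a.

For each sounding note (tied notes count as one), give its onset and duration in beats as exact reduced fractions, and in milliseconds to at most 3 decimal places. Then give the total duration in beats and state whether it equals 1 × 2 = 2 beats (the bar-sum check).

1) 0.0ms=0b +422.535ms=1/2b
2) 422.535ms=1/2b +422.535ms=1/2b
3) 845.07ms=1b +845.07ms=1b
Σ=2b of 2 (71bpm 2/4) — PASS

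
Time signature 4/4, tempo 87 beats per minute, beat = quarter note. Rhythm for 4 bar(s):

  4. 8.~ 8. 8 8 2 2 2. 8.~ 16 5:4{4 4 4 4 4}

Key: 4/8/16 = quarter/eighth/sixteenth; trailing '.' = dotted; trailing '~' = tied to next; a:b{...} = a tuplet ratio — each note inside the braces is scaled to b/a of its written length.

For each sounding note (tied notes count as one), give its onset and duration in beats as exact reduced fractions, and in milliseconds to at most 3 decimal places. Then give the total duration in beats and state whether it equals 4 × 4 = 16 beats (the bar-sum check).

1) 0.0ms=0b +1034.483ms=3/2b
2) 1034.483ms=3/2b +1034.483ms=3/2b
3) 2068.966ms=3b +344.828ms=1/2b
4) 2413.793ms=7/2b +344.828ms=1/2b
5) 2758.621ms=4b +1379.31ms=2b
6) 4137.931ms=6b +1379.31ms=2b
7) 5517.241ms=8b +2068.966ms=3b
8) 7586.207ms=11b +689.655ms=1b
9) 8275.862ms=12b +551.724ms=4/5b
10) 8827.586ms=64/5b +551.724ms=4/5b
11) 9379.31ms=68/5b +551.724ms=4/5b
12) 9931.034ms=72/5b +551.724ms=4/5b
13) 10482.759ms=76/5b +551.724ms=4/5b
Σ=16b of 16 (87bpm 4/4) — PASS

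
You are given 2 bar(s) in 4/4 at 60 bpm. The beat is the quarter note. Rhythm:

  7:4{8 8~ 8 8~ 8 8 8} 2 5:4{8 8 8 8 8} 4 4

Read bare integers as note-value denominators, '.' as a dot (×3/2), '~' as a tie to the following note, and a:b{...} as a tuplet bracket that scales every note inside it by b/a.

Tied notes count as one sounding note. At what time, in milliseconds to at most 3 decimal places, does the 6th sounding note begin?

note 6 onset = 2b = 2000.0ms

1. 0.0ms @ 0 + 285.714ms (2/7)
2. 285.714ms @ 2/7 + 571.429ms (4/7)
3. 857.143ms @ 6/7 + 571.429ms (4/7)
4. 1428.571ms @ 10/7 + 285.714ms (2/7)
5. 1714.286ms @ 12/7 + 285.714ms (2/7)
6. 2000.0ms @ 2 + 2000.0ms (2)
7. 4000.0ms @ 4 + 400.0ms (2/5)
8. 4400.0ms @ 22/5 + 400.0ms (2/5)
9. 4800.0ms @ 24/5 + 400.0ms (2/5)
10. 5200.0ms @ 26/5 + 400.0ms (2/5)
11. 5600.0ms @ 28/5 + 400.0ms (2/5)
12. 6000.0ms @ 6 + 1000.0ms (1)
13. 7000.0ms @ 7 + 1000.0ms (1)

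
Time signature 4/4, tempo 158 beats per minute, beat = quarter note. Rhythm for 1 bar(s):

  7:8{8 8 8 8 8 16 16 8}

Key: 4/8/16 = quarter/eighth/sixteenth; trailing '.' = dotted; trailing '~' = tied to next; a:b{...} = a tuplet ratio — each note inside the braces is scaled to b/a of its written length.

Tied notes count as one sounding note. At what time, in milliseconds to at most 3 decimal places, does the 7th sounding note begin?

1. 0.0ms @ 0 + 216.998ms (4/7)
2. 216.998ms @ 4/7 + 216.998ms (4/7)
3. 433.996ms @ 8/7 + 216.998ms (4/7)
4. 650.995ms @ 12/7 + 216.998ms (4/7)
5. 867.993ms @ 16/7 + 216.998ms (4/7)
6. 1084.991ms @ 20/7 + 108.499ms (2/7)
7. 1193.49ms @ 22/7 + 108.499ms (2/7)
8. 1301.989ms @ 24/7 + 216.998ms (4/7)

note 7 onset = 22/7b = 1193.49ms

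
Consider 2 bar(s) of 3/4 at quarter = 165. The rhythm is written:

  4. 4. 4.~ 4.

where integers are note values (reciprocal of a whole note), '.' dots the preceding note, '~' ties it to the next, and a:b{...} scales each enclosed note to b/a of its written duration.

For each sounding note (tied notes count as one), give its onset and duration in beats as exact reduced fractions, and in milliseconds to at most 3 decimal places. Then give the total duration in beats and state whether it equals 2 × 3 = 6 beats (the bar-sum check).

1) 0.0ms=0b +545.455ms=3/2b
2) 545.455ms=3/2b +545.455ms=3/2b
3) 1090.909ms=3b +1090.909ms=3b
Σ=6b of 6 (165bpm 3/4) — PASS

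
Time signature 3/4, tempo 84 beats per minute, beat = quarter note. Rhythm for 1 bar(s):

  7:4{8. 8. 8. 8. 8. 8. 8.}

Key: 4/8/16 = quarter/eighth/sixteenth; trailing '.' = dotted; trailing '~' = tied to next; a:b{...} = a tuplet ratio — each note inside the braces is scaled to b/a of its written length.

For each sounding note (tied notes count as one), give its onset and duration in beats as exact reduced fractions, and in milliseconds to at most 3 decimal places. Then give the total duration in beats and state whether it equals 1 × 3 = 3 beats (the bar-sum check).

1) 0.0ms=0b +306.122ms=3/7b
2) 306.122ms=3/7b +306.122ms=3/7b
3) 612.245ms=6/7b +306.122ms=3/7b
4) 918.367ms=9/7b +306.122ms=3/7b
5) 1224.49ms=12/7b +306.122ms=3/7b
6) 1530.612ms=15/7b +306.122ms=3/7b
7) 1836.735ms=18/7b +306.122ms=3/7b
Σ=3b of 3 (84bpm 3/4) — PASS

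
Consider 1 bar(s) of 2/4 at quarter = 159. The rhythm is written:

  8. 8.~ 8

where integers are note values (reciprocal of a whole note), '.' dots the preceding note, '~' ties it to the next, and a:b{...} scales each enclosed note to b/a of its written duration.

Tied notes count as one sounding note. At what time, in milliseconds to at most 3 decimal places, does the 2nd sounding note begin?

1. 0.0ms @ 0 + 283.019ms (3/4)
2. 283.019ms @ 3/4 + 471.698ms (5/4)

note 2 onset = 3/4b = 283.019ms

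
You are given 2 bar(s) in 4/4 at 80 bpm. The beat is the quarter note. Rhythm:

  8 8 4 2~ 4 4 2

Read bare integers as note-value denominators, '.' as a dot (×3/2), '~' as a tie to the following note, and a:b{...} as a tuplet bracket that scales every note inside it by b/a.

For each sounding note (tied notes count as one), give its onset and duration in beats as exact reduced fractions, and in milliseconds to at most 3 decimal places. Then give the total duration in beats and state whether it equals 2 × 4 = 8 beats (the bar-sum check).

1) 0.0ms=0b +375.0ms=1/2b
2) 375.0ms=1/2b +375.0ms=1/2b
3) 750.0ms=1b +750.0ms=1b
4) 1500.0ms=2b +2250.0ms=3b
5) 3750.0ms=5b +750.0ms=1b
6) 4500.0ms=6b +1500.0ms=2b
Σ=8b of 8 (80bpm 4/4) — PASS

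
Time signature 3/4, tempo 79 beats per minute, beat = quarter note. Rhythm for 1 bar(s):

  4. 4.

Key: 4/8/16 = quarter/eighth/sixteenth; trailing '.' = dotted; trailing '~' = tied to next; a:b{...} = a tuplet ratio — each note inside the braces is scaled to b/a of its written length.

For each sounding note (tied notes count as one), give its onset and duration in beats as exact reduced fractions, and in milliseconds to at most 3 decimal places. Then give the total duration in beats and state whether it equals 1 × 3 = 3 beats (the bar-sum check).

1) 0.0ms=0b +1139.241ms=3/2b
2) 1139.241ms=3/2b +1139.241ms=3/2b
Σ=3b of 3 (79bpm 3/4) — PASS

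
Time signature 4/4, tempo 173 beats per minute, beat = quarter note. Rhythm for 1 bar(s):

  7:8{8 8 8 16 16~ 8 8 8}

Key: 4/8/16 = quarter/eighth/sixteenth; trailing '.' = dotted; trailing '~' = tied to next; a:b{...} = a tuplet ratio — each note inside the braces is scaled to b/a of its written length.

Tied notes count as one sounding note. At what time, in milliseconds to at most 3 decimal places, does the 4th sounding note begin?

1. 0.0ms @ 0 + 198.183ms (4/7)
2. 198.183ms @ 4/7 + 198.183ms (4/7)
3. 396.367ms @ 8/7 + 198.183ms (4/7)
4. 594.55ms @ 12/7 + 99.092ms (2/7)
5. 693.642ms @ 2 + 297.275ms (6/7)
6. 990.917ms @ 20/7 + 198.183ms (4/7)
7. 1189.1ms @ 24/7 + 198.183ms (4/7)

note 4 onset = 12/7b = 594.55ms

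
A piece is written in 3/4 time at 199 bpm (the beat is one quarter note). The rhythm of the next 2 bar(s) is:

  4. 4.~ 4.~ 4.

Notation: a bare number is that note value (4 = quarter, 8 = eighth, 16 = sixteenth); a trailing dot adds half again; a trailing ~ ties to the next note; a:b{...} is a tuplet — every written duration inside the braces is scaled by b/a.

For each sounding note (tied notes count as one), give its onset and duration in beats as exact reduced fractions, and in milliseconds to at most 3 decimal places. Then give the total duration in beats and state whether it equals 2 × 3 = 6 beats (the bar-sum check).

1) 0.0ms=0b +452.261ms=3/2b
2) 452.261ms=3/2b +1356.784ms=9/2b
Σ=6b of 6 (199bpm 3/4) — PASS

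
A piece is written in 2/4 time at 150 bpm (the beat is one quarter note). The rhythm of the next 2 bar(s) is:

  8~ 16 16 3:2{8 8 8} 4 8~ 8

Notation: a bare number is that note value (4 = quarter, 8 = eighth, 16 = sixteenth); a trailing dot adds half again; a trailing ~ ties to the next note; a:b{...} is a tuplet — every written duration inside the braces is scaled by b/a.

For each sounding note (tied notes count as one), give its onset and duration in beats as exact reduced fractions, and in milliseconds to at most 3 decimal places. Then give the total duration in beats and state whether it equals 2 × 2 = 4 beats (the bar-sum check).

1) 0.0ms=0b +300.0ms=3/4b
2) 300.0ms=3/4b +100.0ms=1/4b
3) 400.0ms=1b +133.333ms=1/3b
4) 533.333ms=4/3b +133.333ms=1/3b
5) 666.667ms=5/3b +133.333ms=1/3b
6) 800.0ms=2b +400.0ms=1b
7) 1200.0ms=3b +400.0ms=1b
Σ=4b of 4 (150bpm 2/4) — PASS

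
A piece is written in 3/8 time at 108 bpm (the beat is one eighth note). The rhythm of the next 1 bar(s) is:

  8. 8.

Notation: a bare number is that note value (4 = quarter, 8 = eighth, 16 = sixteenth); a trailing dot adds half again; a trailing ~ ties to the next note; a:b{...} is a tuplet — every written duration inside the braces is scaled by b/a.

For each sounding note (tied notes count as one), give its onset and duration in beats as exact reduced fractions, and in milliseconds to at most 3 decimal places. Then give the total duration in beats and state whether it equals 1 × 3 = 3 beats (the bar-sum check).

1) 0.0ms=0b +833.333ms=3/2b
2) 833.333ms=3/2b +833.333ms=3/2b
Σ=3b of 3 (108bpm 3/8) — PASS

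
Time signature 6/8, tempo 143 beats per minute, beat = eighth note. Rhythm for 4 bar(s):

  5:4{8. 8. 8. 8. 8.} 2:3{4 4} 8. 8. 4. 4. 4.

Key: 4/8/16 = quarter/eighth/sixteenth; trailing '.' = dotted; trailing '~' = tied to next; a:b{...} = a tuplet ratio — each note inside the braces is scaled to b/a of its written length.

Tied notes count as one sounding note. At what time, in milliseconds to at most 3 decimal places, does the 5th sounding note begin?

note 5 onset = 24/5b = 2013.986ms

1. 0.0ms @ 0 + 503.497ms (6/5)
2. 503.497ms @ 6/5 + 503.497ms (6/5)
3. 1006.993ms @ 12/5 + 503.497ms (6/5)
4. 1510.49ms @ 18/5 + 503.497ms (6/5)
5. 2013.986ms @ 24/5 + 503.497ms (6/5)
6. 2517.483ms @ 6 + 1258.741ms (3)
7. 3776.224ms @ 9 + 1258.741ms (3)
8. 5034.965ms @ 12 + 629.371ms (3/2)
9. 5664.336ms @ 27/2 + 629.371ms (3/2)
10. 6293.706ms @ 15 + 1258.741ms (3)
11. 7552.448ms @ 18 + 1258.741ms (3)
12. 8811.189ms @ 21 + 1258.741ms (3)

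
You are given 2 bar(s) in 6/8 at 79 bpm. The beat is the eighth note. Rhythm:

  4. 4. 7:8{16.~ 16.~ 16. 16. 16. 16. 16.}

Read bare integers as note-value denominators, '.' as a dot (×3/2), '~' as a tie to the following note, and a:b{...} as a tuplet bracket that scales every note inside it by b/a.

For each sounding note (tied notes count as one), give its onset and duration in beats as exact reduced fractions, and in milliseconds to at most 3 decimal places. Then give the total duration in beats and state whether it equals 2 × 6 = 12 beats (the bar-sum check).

1) 0.0ms=0b +2278.481ms=3b
2) 2278.481ms=3b +2278.481ms=3b
3) 4556.962ms=6b +1952.984ms=18/7b
4) 6509.946ms=60/7b +650.995ms=6/7b
5) 7160.94ms=66/7b +650.995ms=6/7b
6) 7811.935ms=72/7b +650.995ms=6/7b
7) 8462.929ms=78/7b +650.995ms=6/7b
Σ=12b of 12 (79bpm 6/8) — PASS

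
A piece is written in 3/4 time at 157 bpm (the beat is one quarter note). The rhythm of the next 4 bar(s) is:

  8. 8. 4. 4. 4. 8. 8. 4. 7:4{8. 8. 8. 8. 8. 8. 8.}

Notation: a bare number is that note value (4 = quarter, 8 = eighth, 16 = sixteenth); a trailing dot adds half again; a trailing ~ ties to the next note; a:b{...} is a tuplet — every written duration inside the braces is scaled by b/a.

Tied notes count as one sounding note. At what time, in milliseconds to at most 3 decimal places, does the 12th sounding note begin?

1. 0.0ms @ 0 + 286.624ms (3/4)
2. 286.624ms @ 3/4 + 286.624ms (3/4)
3. 573.248ms @ 3/2 + 573.248ms (3/2)
4. 1146.497ms @ 3 + 573.248ms (3/2)
5. 1719.745ms @ 9/2 + 573.248ms (3/2)
6. 2292.994ms @ 6 + 286.624ms (3/4)
7. 2579.618ms @ 27/4 + 286.624ms (3/4)
8. 2866.242ms @ 15/2 + 573.248ms (3/2)
9. 3439.49ms @ 9 + 163.785ms (3/7)
10. 3603.276ms @ 66/7 + 163.785ms (3/7)
11. 3767.061ms @ 69/7 + 163.785ms (3/7)
12. 3930.846ms @ 72/7 + 163.785ms (3/7)
13. 4094.631ms @ 75/7 + 163.785ms (3/7)
14. 4258.417ms @ 78/7 + 163.785ms (3/7)
15. 4422.202ms @ 81/7 + 163.785ms (3/7)

note 12 onset = 72/7b = 3930.846ms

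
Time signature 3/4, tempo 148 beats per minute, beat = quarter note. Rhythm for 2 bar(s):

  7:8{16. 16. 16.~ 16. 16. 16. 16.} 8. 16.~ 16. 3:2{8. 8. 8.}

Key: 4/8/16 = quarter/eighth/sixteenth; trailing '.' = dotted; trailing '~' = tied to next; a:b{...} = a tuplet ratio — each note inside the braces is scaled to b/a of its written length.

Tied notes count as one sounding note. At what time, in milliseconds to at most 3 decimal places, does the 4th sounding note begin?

1. 0.0ms @ 0 + 173.745ms (3/7)
2. 173.745ms @ 3/7 + 173.745ms (3/7)
3. 347.49ms @ 6/7 + 347.49ms (6/7)
4. 694.981ms @ 12/7 + 173.745ms (3/7)
5. 868.726ms @ 15/7 + 173.745ms (3/7)
6. 1042.471ms @ 18/7 + 173.745ms (3/7)
7. 1216.216ms @ 3 + 304.054ms (3/4)
8. 1520.27ms @ 15/4 + 304.054ms (3/4)
9. 1824.324ms @ 9/2 + 202.703ms (1/2)
10. 2027.027ms @ 5 + 202.703ms (1/2)
11. 2229.73ms @ 11/2 + 202.703ms (1/2)

note 4 onset = 12/7b = 694.981ms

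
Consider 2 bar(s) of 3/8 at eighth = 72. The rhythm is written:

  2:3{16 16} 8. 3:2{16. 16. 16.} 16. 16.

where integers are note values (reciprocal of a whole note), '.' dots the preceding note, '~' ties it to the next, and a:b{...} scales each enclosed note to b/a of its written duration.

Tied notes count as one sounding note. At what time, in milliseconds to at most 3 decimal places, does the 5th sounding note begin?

note 5 onset = 7/2b = 2916.667ms

1. 0.0ms @ 0 + 625.0ms (3/4)
2. 625.0ms @ 3/4 + 625.0ms (3/4)
3. 1250.0ms @ 3/2 + 1250.0ms (3/2)
4. 2500.0ms @ 3 + 416.667ms (1/2)
5. 2916.667ms @ 7/2 + 416.667ms (1/2)
6. 3333.333ms @ 4 + 416.667ms (1/2)
7. 3750.0ms @ 9/2 + 625.0ms (3/4)
8. 4375.0ms @ 21/4 + 625.0ms (3/4)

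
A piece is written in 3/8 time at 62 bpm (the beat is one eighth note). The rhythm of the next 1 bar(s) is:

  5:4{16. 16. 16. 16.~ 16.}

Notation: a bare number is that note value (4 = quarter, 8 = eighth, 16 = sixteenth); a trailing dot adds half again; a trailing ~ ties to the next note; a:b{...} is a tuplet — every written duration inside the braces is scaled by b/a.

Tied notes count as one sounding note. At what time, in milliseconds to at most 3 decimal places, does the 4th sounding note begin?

note 4 onset = 9/5b = 1741.935ms

1. 0.0ms @ 0 + 580.645ms (3/5)
2. 580.645ms @ 3/5 + 580.645ms (3/5)
3. 1161.29ms @ 6/5 + 580.645ms (3/5)
4. 1741.935ms @ 9/5 + 1161.29ms (6/5)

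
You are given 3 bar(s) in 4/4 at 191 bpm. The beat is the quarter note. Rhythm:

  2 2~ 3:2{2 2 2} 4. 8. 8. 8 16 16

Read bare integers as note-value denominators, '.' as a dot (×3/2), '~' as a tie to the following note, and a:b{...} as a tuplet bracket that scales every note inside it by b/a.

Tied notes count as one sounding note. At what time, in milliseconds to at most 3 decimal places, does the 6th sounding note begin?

1. 0.0ms @ 0 + 628.272ms (2)
2. 628.272ms @ 2 + 1047.12ms (10/3)
3. 1675.393ms @ 16/3 + 418.848ms (4/3)
4. 2094.241ms @ 20/3 + 418.848ms (4/3)
5. 2513.089ms @ 8 + 471.204ms (3/2)
6. 2984.293ms @ 19/2 + 235.602ms (3/4)
7. 3219.895ms @ 41/4 + 235.602ms (3/4)
8. 3455.497ms @ 11 + 157.068ms (1/2)
9. 3612.565ms @ 23/2 + 78.534ms (1/4)
10. 3691.099ms @ 47/4 + 78.534ms (1/4)

note 6 onset = 19/2b = 2984.293ms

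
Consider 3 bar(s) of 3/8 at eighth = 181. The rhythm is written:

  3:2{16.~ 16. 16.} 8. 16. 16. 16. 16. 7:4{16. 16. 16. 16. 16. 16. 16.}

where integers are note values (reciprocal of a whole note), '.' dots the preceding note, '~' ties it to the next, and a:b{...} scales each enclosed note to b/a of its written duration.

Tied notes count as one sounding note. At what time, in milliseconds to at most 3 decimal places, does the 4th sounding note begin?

1. 0.0ms @ 0 + 331.492ms (1)
2. 331.492ms @ 1 + 165.746ms (1/2)
3. 497.238ms @ 3/2 + 497.238ms (3/2)
4. 994.475ms @ 3 + 248.619ms (3/4)
5. 1243.094ms @ 15/4 + 248.619ms (3/4)
6. 1491.713ms @ 9/2 + 248.619ms (3/4)
7. 1740.331ms @ 21/4 + 248.619ms (3/4)
8. 1988.95ms @ 6 + 142.068ms (3/7)
9. 2131.018ms @ 45/7 + 142.068ms (3/7)
10. 2273.086ms @ 48/7 + 142.068ms (3/7)
11. 2415.154ms @ 51/7 + 142.068ms (3/7)
12. 2557.222ms @ 54/7 + 142.068ms (3/7)
13. 2699.29ms @ 57/7 + 142.068ms (3/7)
14. 2841.358ms @ 60/7 + 142.068ms (3/7)

note 4 onset = 3b = 994.475ms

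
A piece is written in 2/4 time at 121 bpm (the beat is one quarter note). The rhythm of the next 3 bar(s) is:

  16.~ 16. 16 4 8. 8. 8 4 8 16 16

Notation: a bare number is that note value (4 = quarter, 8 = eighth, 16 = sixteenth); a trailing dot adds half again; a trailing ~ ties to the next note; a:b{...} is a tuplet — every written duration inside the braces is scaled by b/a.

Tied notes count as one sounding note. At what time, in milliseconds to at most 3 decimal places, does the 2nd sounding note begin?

1. 0.0ms @ 0 + 371.901ms (3/4)
2. 371.901ms @ 3/4 + 123.967ms (1/4)
3. 495.868ms @ 1 + 495.868ms (1)
4. 991.736ms @ 2 + 371.901ms (3/4)
5. 1363.636ms @ 11/4 + 371.901ms (3/4)
6. 1735.537ms @ 7/2 + 247.934ms (1/2)
7. 1983.471ms @ 4 + 495.868ms (1)
8. 2479.339ms @ 5 + 247.934ms (1/2)
9. 2727.273ms @ 11/2 + 123.967ms (1/4)
10. 2851.24ms @ 23/4 + 123.967ms (1/4)

note 2 onset = 3/4b = 371.901ms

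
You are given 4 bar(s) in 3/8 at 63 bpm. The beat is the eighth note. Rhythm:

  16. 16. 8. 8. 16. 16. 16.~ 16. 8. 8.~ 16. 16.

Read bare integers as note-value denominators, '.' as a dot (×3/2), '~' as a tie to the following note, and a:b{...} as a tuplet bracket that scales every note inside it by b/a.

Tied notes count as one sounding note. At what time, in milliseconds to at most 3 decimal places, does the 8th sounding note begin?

1. 0.0ms @ 0 + 714.286ms (3/4)
2. 714.286ms @ 3/4 + 714.286ms (3/4)
3. 1428.571ms @ 3/2 + 1428.571ms (3/2)
4. 2857.143ms @ 3 + 1428.571ms (3/2)
5. 4285.714ms @ 9/2 + 714.286ms (3/4)
6. 5000.0ms @ 21/4 + 714.286ms (3/4)
7. 5714.286ms @ 6 + 1428.571ms (3/2)
8. 7142.857ms @ 15/2 + 1428.571ms (3/2)
9. 8571.429ms @ 9 + 2142.857ms (9/4)
10. 10714.286ms @ 45/4 + 714.286ms (3/4)

note 8 onset = 15/2b = 7142.857ms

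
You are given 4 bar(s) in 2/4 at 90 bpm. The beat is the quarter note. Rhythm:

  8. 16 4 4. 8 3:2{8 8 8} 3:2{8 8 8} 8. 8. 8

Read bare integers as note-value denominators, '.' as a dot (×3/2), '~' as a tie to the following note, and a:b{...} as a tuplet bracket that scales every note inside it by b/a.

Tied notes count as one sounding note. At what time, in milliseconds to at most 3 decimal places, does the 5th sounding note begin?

1. 0.0ms @ 0 + 500.0ms (3/4)
2. 500.0ms @ 3/4 + 166.667ms (1/4)
3. 666.667ms @ 1 + 666.667ms (1)
4. 1333.333ms @ 2 + 1000.0ms (3/2)
5. 2333.333ms @ 7/2 + 333.333ms (1/2)
6. 2666.667ms @ 4 + 222.222ms (1/3)
7. 2888.889ms @ 13/3 + 222.222ms (1/3)
8. 3111.111ms @ 14/3 + 222.222ms (1/3)
9. 3333.333ms @ 5 + 222.222ms (1/3)
10. 3555.556ms @ 16/3 + 222.222ms (1/3)
11. 3777.778ms @ 17/3 + 222.222ms (1/3)
12. 4000.0ms @ 6 + 500.0ms (3/4)
13. 4500.0ms @ 27/4 + 500.0ms (3/4)
14. 5000.0ms @ 15/2 + 333.333ms (1/2)

note 5 onset = 7/2b = 2333.333ms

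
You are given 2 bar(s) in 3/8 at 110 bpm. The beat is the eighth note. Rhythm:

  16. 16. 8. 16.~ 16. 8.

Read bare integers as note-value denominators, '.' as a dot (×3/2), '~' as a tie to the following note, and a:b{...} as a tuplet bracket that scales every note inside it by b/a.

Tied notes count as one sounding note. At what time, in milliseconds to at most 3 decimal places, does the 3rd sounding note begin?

note 3 onset = 3/2b = 818.182ms

1. 0.0ms @ 0 + 409.091ms (3/4)
2. 409.091ms @ 3/4 + 409.091ms (3/4)
3. 818.182ms @ 3/2 + 818.182ms (3/2)
4. 1636.364ms @ 3 + 818.182ms (3/2)
5. 2454.545ms @ 9/2 + 818.182ms (3/2)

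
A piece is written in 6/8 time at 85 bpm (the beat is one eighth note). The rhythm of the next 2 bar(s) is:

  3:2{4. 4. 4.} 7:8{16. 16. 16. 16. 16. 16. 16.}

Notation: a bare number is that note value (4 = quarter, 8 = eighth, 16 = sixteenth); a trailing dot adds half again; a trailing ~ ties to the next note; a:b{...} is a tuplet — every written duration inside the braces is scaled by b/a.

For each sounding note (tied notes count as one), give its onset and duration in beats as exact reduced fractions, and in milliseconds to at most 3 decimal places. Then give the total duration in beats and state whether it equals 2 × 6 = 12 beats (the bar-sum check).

1) 0.0ms=0b +1411.765ms=2b
2) 1411.765ms=2b +1411.765ms=2b
3) 2823.529ms=4b +1411.765ms=2b
4) 4235.294ms=6b +605.042ms=6/7b
5) 4840.336ms=48/7b +605.042ms=6/7b
6) 5445.378ms=54/7b +605.042ms=6/7b
7) 6050.42ms=60/7b +605.042ms=6/7b
8) 6655.462ms=66/7b +605.042ms=6/7b
9) 7260.504ms=72/7b +605.042ms=6/7b
10) 7865.546ms=78/7b +605.042ms=6/7b
Σ=12b of 12 (85bpm 6/8) — PASS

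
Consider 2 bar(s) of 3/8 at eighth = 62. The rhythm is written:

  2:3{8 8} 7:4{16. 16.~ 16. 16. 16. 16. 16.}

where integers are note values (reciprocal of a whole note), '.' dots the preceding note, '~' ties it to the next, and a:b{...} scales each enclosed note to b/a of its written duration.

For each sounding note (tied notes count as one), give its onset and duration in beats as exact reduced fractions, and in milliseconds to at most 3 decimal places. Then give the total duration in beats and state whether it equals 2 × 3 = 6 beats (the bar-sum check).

1) 0.0ms=0b +1451.613ms=3/2b
2) 1451.613ms=3/2b +1451.613ms=3/2b
3) 2903.226ms=3b +414.747ms=3/7b
4) 3317.972ms=24/7b +829.493ms=6/7b
5) 4147.465ms=30/7b +414.747ms=3/7b
6) 4562.212ms=33/7b +414.747ms=3/7b
7) 4976.959ms=36/7b +414.747ms=3/7b
8) 5391.705ms=39/7b +414.747ms=3/7b
Σ=6b of 6 (62bpm 3/8) — PASS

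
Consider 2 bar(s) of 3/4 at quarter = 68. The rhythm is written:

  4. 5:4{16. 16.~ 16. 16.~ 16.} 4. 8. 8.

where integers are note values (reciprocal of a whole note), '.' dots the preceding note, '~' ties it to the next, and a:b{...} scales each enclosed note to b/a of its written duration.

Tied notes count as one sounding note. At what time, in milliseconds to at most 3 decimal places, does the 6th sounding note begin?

note 6 onset = 9/2b = 3970.588ms

1. 0.0ms @ 0 + 1323.529ms (3/2)
2. 1323.529ms @ 3/2 + 264.706ms (3/10)
3. 1588.235ms @ 9/5 + 529.412ms (3/5)
4. 2117.647ms @ 12/5 + 529.412ms (3/5)
5. 2647.059ms @ 3 + 1323.529ms (3/2)
6. 3970.588ms @ 9/2 + 661.765ms (3/4)
7. 4632.353ms @ 21/4 + 661.765ms (3/4)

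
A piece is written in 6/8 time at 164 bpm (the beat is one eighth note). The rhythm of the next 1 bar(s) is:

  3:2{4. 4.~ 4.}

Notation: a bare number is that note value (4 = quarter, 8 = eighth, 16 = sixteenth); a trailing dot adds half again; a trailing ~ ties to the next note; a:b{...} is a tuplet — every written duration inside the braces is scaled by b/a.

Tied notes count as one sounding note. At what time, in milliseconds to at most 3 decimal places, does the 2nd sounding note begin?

note 2 onset = 2b = 731.707ms

1. 0.0ms @ 0 + 731.707ms (2)
2. 731.707ms @ 2 + 1463.415ms (4)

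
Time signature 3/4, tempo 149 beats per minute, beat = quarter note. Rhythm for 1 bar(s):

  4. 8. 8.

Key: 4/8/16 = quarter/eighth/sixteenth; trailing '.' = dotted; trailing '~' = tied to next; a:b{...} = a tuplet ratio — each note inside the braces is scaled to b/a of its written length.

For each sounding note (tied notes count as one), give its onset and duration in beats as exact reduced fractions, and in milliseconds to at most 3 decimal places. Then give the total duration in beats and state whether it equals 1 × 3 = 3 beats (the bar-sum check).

1) 0.0ms=0b +604.027ms=3/2b
2) 604.027ms=3/2b +302.013ms=3/4b
3) 906.04ms=9/4b +302.013ms=3/4b
Σ=3b of 3 (149bpm 3/4) — PASS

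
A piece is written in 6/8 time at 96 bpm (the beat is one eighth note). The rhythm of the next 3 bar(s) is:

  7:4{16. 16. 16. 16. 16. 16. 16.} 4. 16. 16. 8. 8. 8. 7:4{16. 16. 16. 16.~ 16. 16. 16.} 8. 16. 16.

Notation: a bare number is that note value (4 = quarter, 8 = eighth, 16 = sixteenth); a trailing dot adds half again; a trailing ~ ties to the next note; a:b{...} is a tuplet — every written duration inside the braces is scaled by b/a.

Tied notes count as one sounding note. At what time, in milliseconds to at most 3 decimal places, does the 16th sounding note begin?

note 16 onset = 90/7b = 8035.714ms

1. 0.0ms @ 0 + 267.857ms (3/7)
2. 267.857ms @ 3/7 + 267.857ms (3/7)
3. 535.714ms @ 6/7 + 267.857ms (3/7)
4. 803.571ms @ 9/7 + 267.857ms (3/7)
5. 1071.429ms @ 12/7 + 267.857ms (3/7)
6. 1339.286ms @ 15/7 + 267.857ms (3/7)
7. 1607.143ms @ 18/7 + 267.857ms (3/7)
8. 1875.0ms @ 3 + 1875.0ms (3)
9. 3750.0ms @ 6 + 468.75ms (3/4)
10. 4218.75ms @ 27/4 + 468.75ms (3/4)
11. 4687.5ms @ 15/2 + 937.5ms (3/2)
12. 5625.0ms @ 9 + 937.5ms (3/2)
13. 6562.5ms @ 21/2 + 937.5ms (3/2)
14. 7500.0ms @ 12 + 267.857ms (3/7)
15. 7767.857ms @ 87/7 + 267.857ms (3/7)
16. 8035.714ms @ 90/7 + 267.857ms (3/7)
17. 8303.571ms @ 93/7 + 535.714ms (6/7)
18. 8839.286ms @ 99/7 + 267.857ms (3/7)
19. 9107.143ms @ 102/7 + 267.857ms (3/7)
20. 9375.0ms @ 15 + 937.5ms (3/2)
21. 10312.5ms @ 33/2 + 468.75ms (3/4)
22. 10781.25ms @ 69/4 + 468.75ms (3/4)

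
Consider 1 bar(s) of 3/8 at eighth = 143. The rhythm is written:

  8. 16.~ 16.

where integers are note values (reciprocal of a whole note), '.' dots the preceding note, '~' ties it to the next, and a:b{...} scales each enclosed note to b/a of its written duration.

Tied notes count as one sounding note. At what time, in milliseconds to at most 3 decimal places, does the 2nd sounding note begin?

1. 0.0ms @ 0 + 629.371ms (3/2)
2. 629.371ms @ 3/2 + 629.371ms (3/2)

note 2 onset = 3/2b = 629.371ms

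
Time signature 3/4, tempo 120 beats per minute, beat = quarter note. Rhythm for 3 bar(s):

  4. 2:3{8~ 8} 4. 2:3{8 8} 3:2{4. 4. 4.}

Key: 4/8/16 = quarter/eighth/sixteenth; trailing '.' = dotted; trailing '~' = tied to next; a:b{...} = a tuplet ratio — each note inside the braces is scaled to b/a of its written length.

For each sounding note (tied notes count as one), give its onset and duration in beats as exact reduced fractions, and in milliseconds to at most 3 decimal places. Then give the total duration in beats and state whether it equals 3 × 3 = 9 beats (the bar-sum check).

1) 0.0ms=0b +750.0ms=3/2b
2) 750.0ms=3/2b +750.0ms=3/2b
3) 1500.0ms=3b +750.0ms=3/2b
4) 2250.0ms=9/2b +375.0ms=3/4b
5) 2625.0ms=21/4b +375.0ms=3/4b
6) 3000.0ms=6b +500.0ms=1b
7) 3500.0ms=7b +500.0ms=1b
8) 4000.0ms=8b +500.0ms=1b
Σ=9b of 9 (120bpm 3/4) — PASS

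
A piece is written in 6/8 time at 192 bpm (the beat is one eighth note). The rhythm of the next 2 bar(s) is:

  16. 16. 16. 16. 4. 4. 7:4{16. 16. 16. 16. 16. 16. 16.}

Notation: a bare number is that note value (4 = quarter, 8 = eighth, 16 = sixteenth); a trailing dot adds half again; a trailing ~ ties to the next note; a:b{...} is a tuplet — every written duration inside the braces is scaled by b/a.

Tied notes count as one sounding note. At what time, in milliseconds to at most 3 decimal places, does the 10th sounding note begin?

note 10 onset = 72/7b = 3214.286ms

1. 0.0ms @ 0 + 234.375ms (3/4)
2. 234.375ms @ 3/4 + 234.375ms (3/4)
3. 468.75ms @ 3/2 + 234.375ms (3/4)
4. 703.125ms @ 9/4 + 234.375ms (3/4)
5. 937.5ms @ 3 + 937.5ms (3)
6. 1875.0ms @ 6 + 937.5ms (3)
7. 2812.5ms @ 9 + 133.929ms (3/7)
8. 2946.429ms @ 66/7 + 133.929ms (3/7)
9. 3080.357ms @ 69/7 + 133.929ms (3/7)
10. 3214.286ms @ 72/7 + 133.929ms (3/7)
11. 3348.214ms @ 75/7 + 133.929ms (3/7)
12. 3482.143ms @ 78/7 + 133.929ms (3/7)
13. 3616.071ms @ 81/7 + 133.929ms (3/7)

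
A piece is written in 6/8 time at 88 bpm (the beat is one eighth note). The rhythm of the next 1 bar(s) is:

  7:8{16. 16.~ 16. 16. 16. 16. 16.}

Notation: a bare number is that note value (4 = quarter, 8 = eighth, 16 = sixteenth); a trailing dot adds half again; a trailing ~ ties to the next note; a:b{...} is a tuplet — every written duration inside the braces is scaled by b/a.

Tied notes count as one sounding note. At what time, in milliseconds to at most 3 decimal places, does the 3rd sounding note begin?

note 3 onset = 18/7b = 1753.247ms

1. 0.0ms @ 0 + 584.416ms (6/7)
2. 584.416ms @ 6/7 + 1168.831ms (12/7)
3. 1753.247ms @ 18/7 + 584.416ms (6/7)
4. 2337.662ms @ 24/7 + 584.416ms (6/7)
5. 2922.078ms @ 30/7 + 584.416ms (6/7)
6. 3506.494ms @ 36/7 + 584.416ms (6/7)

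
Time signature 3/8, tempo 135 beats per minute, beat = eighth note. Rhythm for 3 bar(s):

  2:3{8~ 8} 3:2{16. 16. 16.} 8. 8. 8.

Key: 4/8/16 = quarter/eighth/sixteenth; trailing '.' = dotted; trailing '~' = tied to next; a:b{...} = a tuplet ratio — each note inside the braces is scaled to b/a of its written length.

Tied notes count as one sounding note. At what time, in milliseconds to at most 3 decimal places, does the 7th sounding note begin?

1. 0.0ms @ 0 + 1333.333ms (3)
2. 1333.333ms @ 3 + 222.222ms (1/2)
3. 1555.556ms @ 7/2 + 222.222ms (1/2)
4. 1777.778ms @ 4 + 222.222ms (1/2)
5. 2000.0ms @ 9/2 + 666.667ms (3/2)
6. 2666.667ms @ 6 + 666.667ms (3/2)
7. 3333.333ms @ 15/2 + 666.667ms (3/2)

note 7 onset = 15/2b = 3333.333ms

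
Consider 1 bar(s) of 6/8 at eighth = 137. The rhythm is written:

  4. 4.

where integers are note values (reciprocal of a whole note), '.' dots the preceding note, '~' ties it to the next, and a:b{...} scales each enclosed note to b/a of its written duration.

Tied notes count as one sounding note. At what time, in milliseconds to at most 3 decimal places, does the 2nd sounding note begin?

1. 0.0ms @ 0 + 1313.869ms (3)
2. 1313.869ms @ 3 + 1313.869ms (3)

note 2 onset = 3b = 1313.869ms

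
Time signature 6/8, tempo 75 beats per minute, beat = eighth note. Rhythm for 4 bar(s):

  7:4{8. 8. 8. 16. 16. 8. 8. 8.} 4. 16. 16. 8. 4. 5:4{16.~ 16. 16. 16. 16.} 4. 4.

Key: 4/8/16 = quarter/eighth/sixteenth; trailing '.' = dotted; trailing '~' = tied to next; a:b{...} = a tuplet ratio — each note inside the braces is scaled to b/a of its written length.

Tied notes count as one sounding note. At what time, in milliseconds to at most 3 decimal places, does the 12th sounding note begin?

1. 0.0ms @ 0 + 685.714ms (6/7)
2. 685.714ms @ 6/7 + 685.714ms (6/7)
3. 1371.429ms @ 12/7 + 685.714ms (6/7)
4. 2057.143ms @ 18/7 + 342.857ms (3/7)
5. 2400.0ms @ 3 + 342.857ms (3/7)
6. 2742.857ms @ 24/7 + 685.714ms (6/7)
7. 3428.571ms @ 30/7 + 685.714ms (6/7)
8. 4114.286ms @ 36/7 + 685.714ms (6/7)
9. 4800.0ms @ 6 + 2400.0ms (3)
10. 7200.0ms @ 9 + 600.0ms (3/4)
11. 7800.0ms @ 39/4 + 600.0ms (3/4)
12. 8400.0ms @ 21/2 + 1200.0ms (3/2)
13. 9600.0ms @ 12 + 2400.0ms (3)
14. 12000.0ms @ 15 + 960.0ms (6/5)
15. 12960.0ms @ 81/5 + 480.0ms (3/5)
16. 13440.0ms @ 84/5 + 480.0ms (3/5)
17. 13920.0ms @ 87/5 + 480.0ms (3/5)
18. 14400.0ms @ 18 + 2400.0ms (3)
19. 16800.0ms @ 21 + 2400.0ms (3)

note 12 onset = 21/2b = 8400.0ms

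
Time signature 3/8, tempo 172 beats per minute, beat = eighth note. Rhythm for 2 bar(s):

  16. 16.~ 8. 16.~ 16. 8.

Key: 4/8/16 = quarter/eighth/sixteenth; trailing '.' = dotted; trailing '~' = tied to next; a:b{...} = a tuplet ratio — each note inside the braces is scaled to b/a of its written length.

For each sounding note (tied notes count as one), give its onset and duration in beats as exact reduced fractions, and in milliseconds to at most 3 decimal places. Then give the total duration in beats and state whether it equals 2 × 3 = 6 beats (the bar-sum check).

1) 0.0ms=0b +261.628ms=3/4b
2) 261.628ms=3/4b +784.884ms=9/4b
3) 1046.512ms=3b +523.256ms=3/2b
4) 1569.767ms=9/2b +523.256ms=3/2b
Σ=6b of 6 (172bpm 3/8) — PASS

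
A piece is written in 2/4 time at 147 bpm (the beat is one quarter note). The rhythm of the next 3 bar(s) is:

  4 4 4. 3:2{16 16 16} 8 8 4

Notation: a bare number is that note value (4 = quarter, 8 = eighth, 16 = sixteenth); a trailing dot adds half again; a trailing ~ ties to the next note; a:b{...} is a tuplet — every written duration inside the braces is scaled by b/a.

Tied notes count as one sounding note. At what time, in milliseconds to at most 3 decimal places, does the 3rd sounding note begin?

note 3 onset = 2b = 816.327ms

1. 0.0ms @ 0 + 408.163ms (1)
2. 408.163ms @ 1 + 408.163ms (1)
3. 816.327ms @ 2 + 612.245ms (3/2)
4. 1428.571ms @ 7/2 + 68.027ms (1/6)
5. 1496.599ms @ 11/3 + 68.027ms (1/6)
6. 1564.626ms @ 23/6 + 68.027ms (1/6)
7. 1632.653ms @ 4 + 204.082ms (1/2)
8. 1836.735ms @ 9/2 + 204.082ms (1/2)
9. 2040.816ms @ 5 + 408.163ms (1)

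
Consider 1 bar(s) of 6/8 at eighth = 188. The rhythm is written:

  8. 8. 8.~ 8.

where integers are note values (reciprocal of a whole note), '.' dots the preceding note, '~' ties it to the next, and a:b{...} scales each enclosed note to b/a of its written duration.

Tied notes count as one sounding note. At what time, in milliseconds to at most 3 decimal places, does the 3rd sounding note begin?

note 3 onset = 3b = 957.447ms

1. 0.0ms @ 0 + 478.723ms (3/2)
2. 478.723ms @ 3/2 + 478.723ms (3/2)
3. 957.447ms @ 3 + 957.447ms (3)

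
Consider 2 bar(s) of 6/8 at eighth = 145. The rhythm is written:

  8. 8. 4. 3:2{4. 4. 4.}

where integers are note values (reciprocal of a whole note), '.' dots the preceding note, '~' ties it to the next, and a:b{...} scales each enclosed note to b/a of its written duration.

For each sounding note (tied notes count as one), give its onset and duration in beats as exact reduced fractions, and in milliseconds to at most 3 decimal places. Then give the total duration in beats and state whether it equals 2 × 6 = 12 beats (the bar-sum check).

1) 0.0ms=0b +620.69ms=3/2b
2) 620.69ms=3/2b +620.69ms=3/2b
3) 1241.379ms=3b +1241.379ms=3b
4) 2482.759ms=6b +827.586ms=2b
5) 3310.345ms=8b +827.586ms=2b
6) 4137.931ms=10b +827.586ms=2b
Σ=12b of 12 (145bpm 6/8) — PASS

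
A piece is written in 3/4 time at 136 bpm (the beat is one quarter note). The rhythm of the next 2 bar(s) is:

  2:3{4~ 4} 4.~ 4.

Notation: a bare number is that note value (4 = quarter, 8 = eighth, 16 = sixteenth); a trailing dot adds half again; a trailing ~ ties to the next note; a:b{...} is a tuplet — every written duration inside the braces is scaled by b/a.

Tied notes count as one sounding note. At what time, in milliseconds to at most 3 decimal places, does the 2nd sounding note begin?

1. 0.0ms @ 0 + 1323.529ms (3)
2. 1323.529ms @ 3 + 1323.529ms (3)

note 2 onset = 3b = 1323.529ms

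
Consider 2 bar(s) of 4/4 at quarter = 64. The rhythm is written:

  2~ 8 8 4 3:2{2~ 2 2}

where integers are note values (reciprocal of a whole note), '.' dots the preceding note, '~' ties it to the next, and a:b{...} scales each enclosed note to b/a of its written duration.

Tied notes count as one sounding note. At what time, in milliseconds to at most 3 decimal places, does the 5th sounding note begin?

1. 0.0ms @ 0 + 2343.75ms (5/2)
2. 2343.75ms @ 5/2 + 468.75ms (1/2)
3. 2812.5ms @ 3 + 937.5ms (1)
4. 3750.0ms @ 4 + 2500.0ms (8/3)
5. 6250.0ms @ 20/3 + 1250.0ms (4/3)

note 5 onset = 20/3b = 6250.0ms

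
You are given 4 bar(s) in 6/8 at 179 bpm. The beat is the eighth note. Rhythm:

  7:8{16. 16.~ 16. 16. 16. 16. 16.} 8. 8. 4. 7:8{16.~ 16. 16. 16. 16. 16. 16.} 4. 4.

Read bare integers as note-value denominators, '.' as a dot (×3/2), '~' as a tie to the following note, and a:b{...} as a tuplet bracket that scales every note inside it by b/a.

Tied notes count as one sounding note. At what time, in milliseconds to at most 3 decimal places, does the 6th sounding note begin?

1. 0.0ms @ 0 + 287.31ms (6/7)
2. 287.31ms @ 6/7 + 574.621ms (12/7)
3. 861.931ms @ 18/7 + 287.31ms (6/7)
4. 1149.242ms @ 24/7 + 287.31ms (6/7)
5. 1436.552ms @ 30/7 + 287.31ms (6/7)
6. 1723.863ms @ 36/7 + 287.31ms (6/7)
7. 2011.173ms @ 6 + 502.793ms (3/2)
8. 2513.966ms @ 15/2 + 502.793ms (3/2)
9. 3016.76ms @ 9 + 1005.587ms (3)
10. 4022.346ms @ 12 + 574.621ms (12/7)
11. 4596.967ms @ 96/7 + 287.31ms (6/7)
12. 4884.278ms @ 102/7 + 287.31ms (6/7)
13. 5171.588ms @ 108/7 + 287.31ms (6/7)
14. 5458.899ms @ 114/7 + 287.31ms (6/7)
15. 5746.209ms @ 120/7 + 287.31ms (6/7)
16. 6033.52ms @ 18 + 1005.587ms (3)
17. 7039.106ms @ 21 + 1005.587ms (3)

note 6 onset = 36/7b = 1723.863ms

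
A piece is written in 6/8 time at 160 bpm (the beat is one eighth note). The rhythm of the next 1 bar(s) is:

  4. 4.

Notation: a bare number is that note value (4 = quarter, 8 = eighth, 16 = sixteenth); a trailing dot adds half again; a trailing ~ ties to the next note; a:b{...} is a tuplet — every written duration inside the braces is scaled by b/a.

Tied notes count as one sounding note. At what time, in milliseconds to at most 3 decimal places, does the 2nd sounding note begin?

note 2 onset = 3b = 1125.0ms

1. 0.0ms @ 0 + 1125.0ms (3)
2. 1125.0ms @ 3 + 1125.0ms (3)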